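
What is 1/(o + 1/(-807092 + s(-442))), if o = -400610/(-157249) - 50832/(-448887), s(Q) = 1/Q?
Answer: 8393613721663876965/22334184058355865608 ≈ 0.37582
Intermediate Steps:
o = 62607300746/23529010621 (o = -400610*(-1/157249) - 50832*(-1/448887) = 400610/157249 + 16944/149629 = 62607300746/23529010621 ≈ 2.6609)
1/(o + 1/(-807092 + s(-442))) = 1/(62607300746/23529010621 + 1/(-807092 + 1/(-442))) = 1/(62607300746/23529010621 + 1/(-807092 - 1/442)) = 1/(62607300746/23529010621 + 1/(-356734665/442)) = 1/(62607300746/23529010621 - 442/356734665) = 1/(22334184058355865608/8393613721663876965) = 8393613721663876965/22334184058355865608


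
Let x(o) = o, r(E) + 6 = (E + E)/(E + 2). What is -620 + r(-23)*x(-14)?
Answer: -1700/3 ≈ -566.67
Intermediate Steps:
r(E) = -6 + 2*E/(2 + E) (r(E) = -6 + (E + E)/(E + 2) = -6 + (2*E)/(2 + E) = -6 + 2*E/(2 + E))
-620 + r(-23)*x(-14) = -620 + (4*(-3 - 1*(-23))/(2 - 23))*(-14) = -620 + (4*(-3 + 23)/(-21))*(-14) = -620 + (4*(-1/21)*20)*(-14) = -620 - 80/21*(-14) = -620 + 160/3 = -1700/3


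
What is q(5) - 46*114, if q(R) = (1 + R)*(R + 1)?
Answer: -5208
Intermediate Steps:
q(R) = (1 + R)² (q(R) = (1 + R)*(1 + R) = (1 + R)²)
q(5) - 46*114 = (1 + 5)² - 46*114 = 6² - 5244 = 36 - 5244 = -5208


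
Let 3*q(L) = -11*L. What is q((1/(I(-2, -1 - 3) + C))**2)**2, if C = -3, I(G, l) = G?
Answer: 121/5625 ≈ 0.021511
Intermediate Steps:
q(L) = -11*L/3 (q(L) = (-11*L)/3 = -11*L/3)
q((1/(I(-2, -1 - 3) + C))**2)**2 = (-11/(3*(-2 - 3)**2))**2 = (-11*(1/(-5))**2/3)**2 = (-11*(-1/5)**2/3)**2 = (-11/3*1/25)**2 = (-11/75)**2 = 121/5625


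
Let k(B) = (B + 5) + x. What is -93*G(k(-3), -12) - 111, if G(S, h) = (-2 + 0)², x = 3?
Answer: -483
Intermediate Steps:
k(B) = 8 + B (k(B) = (B + 5) + 3 = (5 + B) + 3 = 8 + B)
G(S, h) = 4 (G(S, h) = (-2)² = 4)
-93*G(k(-3), -12) - 111 = -93*4 - 111 = -372 - 111 = -483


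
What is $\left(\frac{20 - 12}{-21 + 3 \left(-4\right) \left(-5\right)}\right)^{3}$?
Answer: $\frac{512}{59319} \approx 0.0086313$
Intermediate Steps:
$\left(\frac{20 - 12}{-21 + 3 \left(-4\right) \left(-5\right)}\right)^{3} = \left(\frac{8}{-21 - -60}\right)^{3} = \left(\frac{8}{-21 + 60}\right)^{3} = \left(\frac{8}{39}\right)^{3} = \frac{512}{59319}$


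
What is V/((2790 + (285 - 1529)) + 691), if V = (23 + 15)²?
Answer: 1444/2237 ≈ 0.64551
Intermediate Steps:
V = 1444 (V = 38² = 1444)
V/((2790 + (285 - 1529)) + 691) = 1444/((2790 + (285 - 1529)) + 691) = 1444/((2790 - 1244) + 691) = 1444/(1546 + 691) = 1444/2237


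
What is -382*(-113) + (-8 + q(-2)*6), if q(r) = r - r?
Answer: 43158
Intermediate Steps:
q(r) = 0
-382*(-113) + (-8 + q(-2)*6) = -382*(-113) + (-8 + 0*6) = 43166 + (-8 + 0) = 43166 - 8 = 43158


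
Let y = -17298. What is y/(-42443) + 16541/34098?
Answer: 1291876867/1447221414 ≈ 0.89266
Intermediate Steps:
y/(-42443) + 16541/34098 = -17298/(-42443) + 16541/34098 = -17298*(-1/42443) + 16541*(1/34098) = 17298/42443 + 16541/34098 = 1291876867/1447221414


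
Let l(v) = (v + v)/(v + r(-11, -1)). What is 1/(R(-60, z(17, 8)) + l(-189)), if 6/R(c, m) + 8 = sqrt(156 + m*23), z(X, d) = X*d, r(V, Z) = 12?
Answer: 2008714/4309089 - 3481*sqrt(821)/4309089 ≈ 0.44301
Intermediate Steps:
R(c, m) = 6/(-8 + sqrt(156 + 23*m)) (R(c, m) = 6/(-8 + sqrt(156 + m*23)) = 6/(-8 + sqrt(156 + 23*m)))
l(v) = 2*v/(12 + v) (l(v) = (v + v)/(v + 12) = (2*v)/(12 + v) = 2*v/(12 + v))
1/(R(-60, z(17, 8)) + l(-189)) = 1/(6/(-8 + sqrt(156 + 23*(17*8))) + 2*(-189)/(12 - 189)) = 1/(6/(-8 + sqrt(156 + 23*136)) + 2*(-189)/(-177)) = 1/(6/(-8 + sqrt(156 + 3128)) + 2*(-189)*(-1/177)) = 1/(6/(-8 + sqrt(3284)) + 126/59) = 1/(6/(-8 + 2*sqrt(821)) + 126/59) = 1/(126/59 + 6/(-8 + 2*sqrt(821)))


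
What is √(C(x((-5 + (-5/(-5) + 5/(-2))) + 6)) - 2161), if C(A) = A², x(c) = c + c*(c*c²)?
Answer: 3*I*√61463/16 ≈ 46.484*I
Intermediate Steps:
x(c) = c + c⁴ (x(c) = c + c*c³ = c + c⁴)
√(C(x((-5 + (-5/(-5) + 5/(-2))) + 6)) - 2161) = √((((-5 + (-5/(-5) + 5/(-2))) + 6) + ((-5 + (-5/(-5) + 5/(-2))) + 6)⁴)² - 2161) = √((((-5 + (-5*(-⅕) + 5*(-½))) + 6) + ((-5 + (-5*(-⅕) + 5*(-½))) + 6)⁴)² - 2161) = √((((-5 + (1 - 5/2)) + 6) + ((-5 + (1 - 5/2)) + 6)⁴)² - 2161) = √((((-5 - 3/2) + 6) + ((-5 - 3/2) + 6)⁴)² - 2161) = √(((-13/2 + 6) + (-13/2 + 6)⁴)² - 2161) = √((-½ + (-½)⁴)² - 2161) = √((-½ + 1/16)² - 2161) = √((-7/16)² - 2161) = √(49/256 - 2161) = √(-553167/256) = 3*I*√61463/16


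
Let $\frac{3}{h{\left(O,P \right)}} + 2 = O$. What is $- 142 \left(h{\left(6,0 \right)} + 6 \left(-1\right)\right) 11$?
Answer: $\frac{16401}{2} \approx 8200.5$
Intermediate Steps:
$h{\left(O,P \right)} = \frac{3}{-2 + O}$
$- 142 \left(h{\left(6,0 \right)} + 6 \left(-1\right)\right) 11 = - 142 \left(\frac{3}{-2 + 6} + 6 \left(-1\right)\right) 11 = - 142 \left(\frac{3}{4} - 6\right) 11 = - 142 \left(\left(- \frac{21}{4}\right) 11\right) = \left(-142\right) \left(- \frac{231}{4}\right) = \frac{16401}{2}$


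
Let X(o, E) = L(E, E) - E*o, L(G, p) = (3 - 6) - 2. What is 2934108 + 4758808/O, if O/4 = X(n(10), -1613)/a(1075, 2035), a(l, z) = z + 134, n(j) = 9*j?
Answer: 428510251458/145165 ≈ 2.9519e+6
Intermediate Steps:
L(G, p) = -5 (L(G, p) = -3 - 2 = -5)
X(o, E) = -5 - E*o
a(l, z) = 134 + z
O = 580660/2169 (O = 4*((-5 - 1*(-1613)*9*10)/(134 + 2035)) = 4*((-5 - 1*(-1613)*90)/2169) = 4*((-5 + 145170)*(1/2169)) = 4*(145165*(1/2169)) = 4*(145165/2169) = 580660/2169 ≈ 267.71)
2934108 + 4758808/O = 2934108 + 4758808/(580660/2169) = 2934108 + 4758808*(2169/580660) = 2934108 + 2580463638/145165 = 428510251458/145165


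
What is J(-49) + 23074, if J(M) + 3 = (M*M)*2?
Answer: 27873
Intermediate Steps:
J(M) = -3 + 2*M² (J(M) = -3 + (M*M)*2 = -3 + M²*2 = -3 + 2*M²)
J(-49) + 23074 = (-3 + 2*(-49)²) + 23074 = (-3 + 2*2401) + 23074 = (-3 + 4802) + 23074 = 4799 + 23074 = 27873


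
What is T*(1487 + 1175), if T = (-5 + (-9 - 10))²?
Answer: 1533312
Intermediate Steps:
T = 576 (T = (-5 - 19)² = (-24)² = 576)
T*(1487 + 1175) = 576*(1487 + 1175) = 576*2662 = 1533312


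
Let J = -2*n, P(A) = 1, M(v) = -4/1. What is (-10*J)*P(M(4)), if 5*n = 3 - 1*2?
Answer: 4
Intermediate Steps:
M(v) = -4 (M(v) = -4*1 = -4)
n = ⅕ (n = (3 - 1*2)/5 = (3 - 2)/5 = (⅕)*1 = ⅕ ≈ 0.20000)
J = -⅖ (J = -2*⅕ = -⅖ ≈ -0.40000)
(-10*J)*P(M(4)) = -10*(-⅖)*1 = 4*1 = 4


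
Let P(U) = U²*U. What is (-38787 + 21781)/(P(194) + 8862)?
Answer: -8503/3655123 ≈ -0.0023263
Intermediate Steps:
P(U) = U³
(-38787 + 21781)/(P(194) + 8862) = (-38787 + 21781)/(194³ + 8862) = -17006/(7301384 + 8862) = -17006/7310246 = -17006*1/7310246 = -8503/3655123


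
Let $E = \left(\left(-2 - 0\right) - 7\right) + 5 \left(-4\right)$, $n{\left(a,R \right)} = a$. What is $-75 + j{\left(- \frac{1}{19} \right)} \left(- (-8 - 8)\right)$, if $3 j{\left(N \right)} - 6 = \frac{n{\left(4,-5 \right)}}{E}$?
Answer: $- \frac{3805}{87} \approx -43.736$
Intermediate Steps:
$E = -29$ ($E = \left(\left(-2 + 0\right) - 7\right) - 20 = \left(-2 - 7\right) - 20 = -9 - 20 = -29$)
$j{\left(N \right)} = \frac{170}{87}$ ($j{\left(N \right)} = 2 + \frac{4 \frac{1}{-29}}{3} = 2 + \frac{4 \left(- \frac{1}{29}\right)}{3} = 2 + \frac{1}{3} \left(- \frac{4}{29}\right) = 2 - \frac{4}{87} = \frac{170}{87}$)
$-75 + j{\left(- \frac{1}{19} \right)} \left(- (-8 - 8)\right) = -75 + \frac{170 \left(- (-8 - 8)\right)}{87} = -75 + \frac{170 \left(\left(-1\right) \left(-16\right)\right)}{87} = -75 + \frac{170}{87} \cdot 16 = -75 + \frac{2720}{87} = - \frac{3805}{87}$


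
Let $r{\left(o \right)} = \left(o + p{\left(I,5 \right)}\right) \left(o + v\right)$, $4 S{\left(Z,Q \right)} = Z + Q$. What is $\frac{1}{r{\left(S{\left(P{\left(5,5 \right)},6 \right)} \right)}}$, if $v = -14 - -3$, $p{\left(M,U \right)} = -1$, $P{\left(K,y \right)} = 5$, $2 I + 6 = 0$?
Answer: $- \frac{16}{231} \approx -0.069264$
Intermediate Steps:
$I = -3$ ($I = -3 + \frac{1}{2} \cdot 0 = -3 + 0 = -3$)
$v = -11$ ($v = -14 + 3 = -11$)
$S{\left(Z,Q \right)} = \frac{Q}{4} + \frac{Z}{4}$ ($S{\left(Z,Q \right)} = \frac{Z + Q}{4} = \frac{Q + Z}{4} = \frac{Q}{4} + \frac{Z}{4}$)
$r{\left(o \right)} = \left(-1 + o\right) \left(-11 + o\right)$ ($r{\left(o \right)} = \left(o - 1\right) \left(o - 11\right) = \left(-1 + o\right) \left(-11 + o\right)$)
$\frac{1}{r{\left(S{\left(P{\left(5,5 \right)},6 \right)} \right)}} = \frac{1}{11 + \left(\frac{1}{4} \cdot 6 + \frac{1}{4} \cdot 5\right)^{2} - 12 \left(\frac{1}{4} \cdot 6 + \frac{1}{4} \cdot 5\right)} = \frac{1}{11 + \left(\frac{3}{2} + \frac{5}{4}\right)^{2} - 12 \left(\frac{3}{2} + \frac{5}{4}\right)} = \frac{1}{11 + \left(\frac{11}{4}\right)^{2} - 33} = \frac{1}{11 + \frac{121}{16} - 33} = \frac{1}{- \frac{231}{16}} = - \frac{16}{231}$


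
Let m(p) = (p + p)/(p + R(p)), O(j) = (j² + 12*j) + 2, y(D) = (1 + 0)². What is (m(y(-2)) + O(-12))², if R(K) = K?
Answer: 9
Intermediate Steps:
y(D) = 1 (y(D) = 1² = 1)
O(j) = 2 + j² + 12*j
m(p) = 1 (m(p) = (p + p)/(p + p) = (2*p)/((2*p)) = (2*p)*(1/(2*p)) = 1)
(m(y(-2)) + O(-12))² = (1 + (2 + (-12)² + 12*(-12)))² = (1 + (2 + 144 - 144))² = (1 + 2)² = 3² = 9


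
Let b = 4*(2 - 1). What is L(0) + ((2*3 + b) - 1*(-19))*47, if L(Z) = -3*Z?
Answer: 1363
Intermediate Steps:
b = 4 (b = 4*1 = 4)
L(0) + ((2*3 + b) - 1*(-19))*47 = -3*0 + ((2*3 + 4) - 1*(-19))*47 = 0 + ((6 + 4) + 19)*47 = 0 + (10 + 19)*47 = 0 + 29*47 = 0 + 1363 = 1363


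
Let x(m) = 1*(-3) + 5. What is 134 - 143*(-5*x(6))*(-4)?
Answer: -5586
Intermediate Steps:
x(m) = 2 (x(m) = -3 + 5 = 2)
134 - 143*(-5*x(6))*(-4) = 134 - 143*(-5*2)*(-4) = 134 - (-1430)*(-4) = 134 - 143*40 = 134 - 5720 = -5586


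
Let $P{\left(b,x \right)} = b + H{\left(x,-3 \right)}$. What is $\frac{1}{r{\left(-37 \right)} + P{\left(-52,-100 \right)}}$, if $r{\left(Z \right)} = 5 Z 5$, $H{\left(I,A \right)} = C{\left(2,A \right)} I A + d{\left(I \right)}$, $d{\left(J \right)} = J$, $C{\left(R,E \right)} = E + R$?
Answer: $- \frac{1}{1377} \approx -0.00072622$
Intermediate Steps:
$H{\left(I,A \right)} = I + A I \left(2 + A\right)$ ($H{\left(I,A \right)} = \left(A + 2\right) I A + I = \left(2 + A\right) I A + I = I \left(2 + A\right) A + I = A I \left(2 + A\right) + I = I + A I \left(2 + A\right)$)
$r{\left(Z \right)} = 25 Z$
$P{\left(b,x \right)} = b + 4 x$ ($P{\left(b,x \right)} = b + x \left(1 - 3 \left(2 - 3\right)\right) = b + x \left(1 - -3\right) = b + x \left(1 + 3\right) = b + x 4 = b + 4 x$)
$\frac{1}{r{\left(-37 \right)} + P{\left(-52,-100 \right)}} = \frac{1}{25 \left(-37\right) + \left(-52 + 4 \left(-100\right)\right)} = \frac{1}{-925 - 452} = \frac{1}{-1377} = - \frac{1}{1377}$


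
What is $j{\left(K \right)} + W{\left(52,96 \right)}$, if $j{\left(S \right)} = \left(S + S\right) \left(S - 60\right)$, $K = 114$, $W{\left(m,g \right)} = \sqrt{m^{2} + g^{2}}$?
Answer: $12312 + 4 \sqrt{745} \approx 12421.0$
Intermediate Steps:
$W{\left(m,g \right)} = \sqrt{g^{2} + m^{2}}$
$j{\left(S \right)} = 2 S \left(-60 + S\right)$
$j{\left(K \right)} + W{\left(52,96 \right)} = 2 \cdot 114 \left(-60 + 114\right) + \sqrt{96^{2} + 52^{2}} = 2 \cdot 114 \cdot 54 + \sqrt{9216 + 2704} = 12312 + \sqrt{11920} = 12312 + 4 \sqrt{745}$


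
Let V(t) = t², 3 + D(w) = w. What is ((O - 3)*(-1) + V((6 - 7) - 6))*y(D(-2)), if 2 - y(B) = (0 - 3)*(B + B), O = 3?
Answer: -1372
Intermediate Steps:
D(w) = -3 + w
y(B) = 2 + 6*B (y(B) = 2 - (0 - 3)*(B + B) = 2 - (-3)*2*B = 2 - (-6)*B = 2 + 6*B)
((O - 3)*(-1) + V((6 - 7) - 6))*y(D(-2)) = ((3 - 3)*(-1) + ((6 - 7) - 6)²)*(2 + 6*(-3 - 2)) = (0*(-1) + (-1 - 6)²)*(2 + 6*(-5)) = (0 + (-7)²)*(2 - 30) = (0 + 49)*(-28) = 49*(-28) = -1372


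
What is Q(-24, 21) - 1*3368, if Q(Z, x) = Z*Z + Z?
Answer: -2816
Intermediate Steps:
Q(Z, x) = Z + Z² (Q(Z, x) = Z² + Z = Z + Z²)
Q(-24, 21) - 1*3368 = -24*(1 - 24) - 1*3368 = -24*(-23) - 3368 = 552 - 3368 = -2816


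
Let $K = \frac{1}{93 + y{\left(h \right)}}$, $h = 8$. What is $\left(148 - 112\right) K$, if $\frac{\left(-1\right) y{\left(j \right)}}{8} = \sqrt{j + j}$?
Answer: $\frac{36}{61} \approx 0.59016$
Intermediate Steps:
$y{\left(j \right)} = - 8 \sqrt{2} \sqrt{j}$ ($y{\left(j \right)} = - 8 \sqrt{j + j} = - 8 \sqrt{2 j} = - 8 \sqrt{2} \sqrt{j}$)
$K = \frac{1}{61}$ ($K = \frac{1}{93 - 8 \sqrt{2} \sqrt{8}} = \frac{1}{93 - 8 \sqrt{2} \cdot 2 \sqrt{2}} = \frac{1}{93 - 32} = \frac{1}{61} \approx 0.016393$)
$\left(148 - 112\right) K = \left(148 - 112\right) \frac{1}{61} = 36 \cdot \frac{1}{61} = \frac{36}{61}$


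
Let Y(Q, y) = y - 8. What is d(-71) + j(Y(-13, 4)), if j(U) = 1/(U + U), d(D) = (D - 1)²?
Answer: 41471/8 ≈ 5183.9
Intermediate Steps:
Y(Q, y) = -8 + y
d(D) = (-1 + D)²
j(U) = 1/(2*U)
d(-71) + j(Y(-13, 4)) = (-1 - 71)² + 1/(2*(-8 + 4)) = (-72)² + (½)/(-4) = 5184 + (½)*(-¼) = 5184 - ⅛ = 41471/8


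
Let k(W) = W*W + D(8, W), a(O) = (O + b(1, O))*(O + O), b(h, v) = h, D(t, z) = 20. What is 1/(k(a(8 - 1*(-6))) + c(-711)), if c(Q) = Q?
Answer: 1/175709 ≈ 5.6912e-6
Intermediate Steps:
a(O) = 2*O*(1 + O) (a(O) = (O + 1)*(O + O) = (1 + O)*(2*O) = 2*O*(1 + O))
k(W) = 20 + W² (k(W) = W*W + 20 = W² + 20 = 20 + W²)
1/(k(a(8 - 1*(-6))) + c(-711)) = 1/((20 + (2*(8 - 1*(-6))*(1 + (8 - 1*(-6))))²) - 711) = 1/((20 + (2*(8 + 6)*(1 + (8 + 6)))²) - 711) = 1/((20 + (2*14*(1 + 14))²) - 711) = 1/((20 + (2*14*15)²) - 711) = 1/((20 + 420²) - 711) = 1/((20 + 176400) - 711) = 1/(176420 - 711) = 1/175709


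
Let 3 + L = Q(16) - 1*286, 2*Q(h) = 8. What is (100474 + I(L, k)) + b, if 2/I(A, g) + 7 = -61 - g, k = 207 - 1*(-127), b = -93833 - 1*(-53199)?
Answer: 12027839/201 ≈ 59840.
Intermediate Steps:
Q(h) = 4 (Q(h) = (½)*8 = 4)
b = -40634 (b = -93833 + 53199 = -40634)
L = -285 (L = -3 + (4 - 1*286) = -3 + (4 - 286) = -3 - 282 = -285)
k = 334 (k = 207 + 127 = 334)
I(A, g) = 2/(-68 - g) (I(A, g) = 2/(-7 + (-61 - g)) = 2/(-68 - g))
(100474 + I(L, k)) + b = (100474 - 2/(68 + 334)) - 40634 = (100474 - 2/402) - 40634 = (100474 - 2*1/402) - 40634 = (100474 - 1/201) - 40634 = 20195273/201 - 40634 = 12027839/201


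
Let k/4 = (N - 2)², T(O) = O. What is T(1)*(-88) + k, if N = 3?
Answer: -84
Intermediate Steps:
k = 4 (k = 4*(3 - 2)² = 4*1² = 4*1 = 4)
T(1)*(-88) + k = 1*(-88) + 4 = -88 + 4 = -84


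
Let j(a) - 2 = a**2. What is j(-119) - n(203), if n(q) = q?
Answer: 13960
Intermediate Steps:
j(a) = 2 + a**2
j(-119) - n(203) = (2 + (-119)**2) - 1*203 = (2 + 14161) - 203 = 14163 - 203 = 13960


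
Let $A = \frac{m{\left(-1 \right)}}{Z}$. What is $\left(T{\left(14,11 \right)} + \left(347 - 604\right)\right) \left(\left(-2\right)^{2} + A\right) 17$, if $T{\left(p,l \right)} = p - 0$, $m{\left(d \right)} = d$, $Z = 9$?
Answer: $-16065$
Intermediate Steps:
$A = - \frac{1}{9} \approx -0.11111$
$T{\left(p,l \right)} = p$ ($T{\left(p,l \right)} = p + 0 = p$)
$\left(T{\left(14,11 \right)} + \left(347 - 604\right)\right) \left(\left(-2\right)^{2} + A\right) 17 = \left(14 + \left(347 - 604\right)\right) \left(\left(-2\right)^{2} - \frac{1}{9}\right) 17 = \left(14 - 257\right) \left(4 - \frac{1}{9}\right) 17 = - 243 \cdot \frac{35}{9} \cdot 17 = \left(-243\right) \frac{595}{9} = -16065$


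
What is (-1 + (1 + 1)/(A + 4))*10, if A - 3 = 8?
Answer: -26/3 ≈ -8.6667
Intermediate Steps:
A = 11 (A = 3 + 8 = 11)
(-1 + (1 + 1)/(A + 4))*10 = (-1 + (1 + 1)/(11 + 4))*10 = (-1 + 2/15)*10 = -13/15*10 = -26/3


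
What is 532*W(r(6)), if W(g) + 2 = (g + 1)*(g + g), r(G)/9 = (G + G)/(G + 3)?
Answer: 164920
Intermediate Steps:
r(G) = 18*G/(3 + G) (r(G) = 9*((G + G)/(G + 3)) = 9*((2*G)/(3 + G)) = 9*(2*G/(3 + G)) = 18*G/(3 + G))
W(g) = -2 + 2*g*(1 + g) (W(g) = -2 + (g + 1)*(g + g) = -2 + (1 + g)*(2*g) = -2 + 2*g*(1 + g))
532*W(r(6)) = 532*(-2 + 2*(18*6/(3 + 6)) + 2*(18*6/(3 + 6))²) = 532*(-2 + 2*(18*6/9) + 2*(18*6/9)²) = 532*(-2 + 2*(18*6*(⅑)) + 2*(18*6*(⅑))²) = 532*(-2 + 2*12 + 2*12²) = 532*(-2 + 24 + 2*144) = 532*(-2 + 24 + 288) = 532*310 = 164920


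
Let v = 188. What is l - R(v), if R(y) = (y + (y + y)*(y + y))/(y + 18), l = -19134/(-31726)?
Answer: -1121829465/1633889 ≈ -686.60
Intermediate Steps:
l = 9567/15863 (l = -19134*(-1/31726) = 9567/15863 ≈ 0.60310)
R(y) = (y + 4*y**2)/(18 + y) (R(y) = (y + (2*y)*(2*y))/(18 + y) = (y + 4*y**2)/(18 + y))
l - R(v) = 9567/15863 - 188*(1 + 4*188)/(18 + 188) = 9567/15863 - 188*(1 + 752)/206 = 9567/15863 - 188*753/206 = 9567/15863 - 1*70782/103 = 9567/15863 - 70782/103 = -1121829465/1633889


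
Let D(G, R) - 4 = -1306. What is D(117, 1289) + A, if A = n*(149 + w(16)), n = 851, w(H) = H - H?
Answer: 125497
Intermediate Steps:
w(H) = 0
D(G, R) = -1302 (D(G, R) = 4 - 1306 = -1302)
A = 126799 (A = 851*(149 + 0) = 851*149 = 126799)
D(117, 1289) + A = -1302 + 126799 = 125497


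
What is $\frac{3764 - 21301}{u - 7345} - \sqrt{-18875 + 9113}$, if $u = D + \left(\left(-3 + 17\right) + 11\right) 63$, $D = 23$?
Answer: $\frac{17537}{5747} - i \sqrt{9762} \approx 3.0515 - 98.803 i$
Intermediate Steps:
$u = 1598$ ($u = 23 + \left(\left(-3 + 17\right) + 11\right) 63 = 23 + \left(14 + 11\right) 63 = 23 + 25 \cdot 63 = 23 + 1575 = 1598$)
$\frac{3764 - 21301}{u - 7345} - \sqrt{-18875 + 9113} = \frac{3764 - 21301}{1598 - 7345} - \sqrt{-18875 + 9113} = - \frac{17537}{-5747} - \sqrt{-9762} = \left(-17537\right) \left(- \frac{1}{5747}\right) - i \sqrt{9762} = \frac{17537}{5747} - i \sqrt{9762}$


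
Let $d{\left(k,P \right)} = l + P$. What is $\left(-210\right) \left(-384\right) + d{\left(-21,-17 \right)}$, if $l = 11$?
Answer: $80634$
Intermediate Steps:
$d{\left(k,P \right)} = 11 + P$
$\left(-210\right) \left(-384\right) + d{\left(-21,-17 \right)} = \left(-210\right) \left(-384\right) + \left(11 - 17\right) = 80640 - 6 = 80634$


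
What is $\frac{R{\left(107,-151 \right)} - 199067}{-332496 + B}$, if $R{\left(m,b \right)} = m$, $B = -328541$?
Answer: $\frac{198960}{661037} \approx 0.30098$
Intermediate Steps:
$\frac{R{\left(107,-151 \right)} - 199067}{-332496 + B} = \frac{107 - 199067}{-332496 - 328541} = - \frac{198960}{-661037} = \left(-198960\right) \left(- \frac{1}{661037}\right) = \frac{198960}{661037}$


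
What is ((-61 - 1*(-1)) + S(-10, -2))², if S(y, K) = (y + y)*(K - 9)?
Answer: 25600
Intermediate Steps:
S(y, K) = 2*y*(-9 + K) (S(y, K) = (2*y)*(-9 + K) = 2*y*(-9 + K))
((-61 - 1*(-1)) + S(-10, -2))² = ((-61 - 1*(-1)) + 2*(-10)*(-9 - 2))² = ((-61 + 1) + 2*(-10)*(-11))² = (-60 + 220)² = 160² = 25600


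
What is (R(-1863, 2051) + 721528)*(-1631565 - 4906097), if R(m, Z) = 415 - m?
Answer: -4731998981572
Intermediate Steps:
(R(-1863, 2051) + 721528)*(-1631565 - 4906097) = ((415 - 1*(-1863)) + 721528)*(-1631565 - 4906097) = ((415 + 1863) + 721528)*(-6537662) = (2278 + 721528)*(-6537662) = 723806*(-6537662) = -4731998981572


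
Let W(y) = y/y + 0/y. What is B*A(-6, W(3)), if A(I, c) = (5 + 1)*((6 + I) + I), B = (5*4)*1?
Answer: -720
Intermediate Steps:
B = 20 (B = 20*1 = 20)
W(y) = 1 (W(y) = 1 + 0 = 1)
A(I, c) = 36 + 12*I (A(I, c) = 6*(6 + 2*I) = 36 + 12*I)
B*A(-6, W(3)) = 20*(36 + 12*(-6)) = 20*(36 - 72) = 20*(-36) = -720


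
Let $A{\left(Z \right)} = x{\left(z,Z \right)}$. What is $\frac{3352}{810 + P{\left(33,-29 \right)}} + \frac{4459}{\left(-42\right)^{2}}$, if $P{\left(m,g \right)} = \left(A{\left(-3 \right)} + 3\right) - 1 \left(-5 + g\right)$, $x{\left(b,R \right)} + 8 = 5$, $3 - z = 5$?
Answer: $\frac{49369}{7596} \approx 6.4993$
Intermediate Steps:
$z = -2$ ($z = 3 - 5 = -2$)
$x{\left(b,R \right)} = -3$ ($x{\left(b,R \right)} = -8 + 5 = -3$)
$A{\left(Z \right)} = -3$
$P{\left(m,g \right)} = 5 - g$ ($P{\left(m,g \right)} = \left(-3 + 3\right) - 1 \left(-5 + g\right) = 0 - \left(-5 + g\right) = 5 - g$)
$\frac{3352}{810 + P{\left(33,-29 \right)}} + \frac{4459}{\left(-42\right)^{2}} = \frac{3352}{810 + \left(5 - -29\right)} + \frac{4459}{\left(-42\right)^{2}} = \frac{3352}{810 + \left(5 + 29\right)} + \frac{4459}{1764} = \frac{3352}{810 + 34} + 4459 \cdot \frac{1}{1764} = \frac{3352}{844} + \frac{91}{36} = 3352 \cdot \frac{1}{844} + \frac{91}{36} = \frac{838}{211} + \frac{91}{36} = \frac{49369}{7596}$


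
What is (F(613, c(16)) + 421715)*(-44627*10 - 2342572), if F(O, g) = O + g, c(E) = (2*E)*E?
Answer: -1179233951280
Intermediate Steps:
c(E) = 2*E**2
(F(613, c(16)) + 421715)*(-44627*10 - 2342572) = ((613 + 2*16**2) + 421715)*(-44627*10 - 2342572) = ((613 + 2*256) + 421715)*(-446270 - 2342572) = ((613 + 512) + 421715)*(-2788842) = (1125 + 421715)*(-2788842) = 422840*(-2788842) = -1179233951280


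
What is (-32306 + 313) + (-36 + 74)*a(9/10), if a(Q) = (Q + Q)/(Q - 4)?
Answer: -992467/31 ≈ -32015.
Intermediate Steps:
a(Q) = 2*Q/(-4 + Q) (a(Q) = (2*Q)/(-4 + Q) = 2*Q/(-4 + Q))
(-32306 + 313) + (-36 + 74)*a(9/10) = (-32306 + 313) + (-36 + 74)*(2*(9/10)/(-4 + 9/10)) = -31993 + 38*(2*(9*(⅒))/(-4 + 9*(⅒))) = -31993 + 38*(2*(9/10)/(-4 + 9/10)) = -31993 + 38*(2*(9/10)/(-31/10)) = -31993 + 38*(2*(9/10)*(-10/31)) = -31993 + 38*(-18/31) = -31993 - 684/31 = -992467/31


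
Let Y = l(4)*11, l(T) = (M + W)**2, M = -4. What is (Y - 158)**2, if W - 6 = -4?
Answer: 12996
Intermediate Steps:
W = 2 (W = 6 - 4 = 2)
l(T) = 4 (l(T) = (-4 + 2)**2 = (-2)**2 = 4)
Y = 44 (Y = 4*11 = 44)
(Y - 158)**2 = (44 - 158)**2 = (-114)**2 = 12996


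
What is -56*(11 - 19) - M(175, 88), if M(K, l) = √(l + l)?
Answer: 448 - 4*√11 ≈ 434.73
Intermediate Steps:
M(K, l) = √2*√l (M(K, l) = √(2*l) = √2*√l)
-56*(11 - 19) - M(175, 88) = -56*(11 - 19) - √2*√88 = -56*(-8) - √2*2*√22 = 448 - 4*√11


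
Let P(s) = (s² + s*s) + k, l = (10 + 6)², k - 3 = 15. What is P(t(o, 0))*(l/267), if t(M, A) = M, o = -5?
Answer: 17408/267 ≈ 65.198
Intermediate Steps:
k = 18 (k = 3 + 15 = 18)
l = 256 (l = 16² = 256)
P(s) = 18 + 2*s² (P(s) = (s² + s*s) + 18 = (s² + s²) + 18 = 2*s² + 18 = 18 + 2*s²)
P(t(o, 0))*(l/267) = (18 + 2*(-5)²)*(256/267) = (18 + 2*25)*(256*(1/267)) = (18 + 50)*(256/267) = 68*(256/267) = 17408/267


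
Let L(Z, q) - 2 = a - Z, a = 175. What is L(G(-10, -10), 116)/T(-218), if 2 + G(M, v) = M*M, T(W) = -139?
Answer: -79/139 ≈ -0.56835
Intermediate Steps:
G(M, v) = -2 + M² (G(M, v) = -2 + M*M = -2 + M²)
L(Z, q) = 177 - Z (L(Z, q) = 2 + (175 - Z) = 177 - Z)
L(G(-10, -10), 116)/T(-218) = (177 - (-2 + (-10)²))/(-139) = (177 - (-2 + 100))*(-1/139) = (177 - 1*98)*(-1/139) = (177 - 98)*(-1/139) = 79*(-1/139) = -79/139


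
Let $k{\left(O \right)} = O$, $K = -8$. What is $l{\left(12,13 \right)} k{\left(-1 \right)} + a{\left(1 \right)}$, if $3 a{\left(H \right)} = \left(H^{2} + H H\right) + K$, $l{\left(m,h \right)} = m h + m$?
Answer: $-170$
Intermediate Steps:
$l{\left(m,h \right)} = m + h m$ ($l{\left(m,h \right)} = h m + m = m + h m$)
$a{\left(H \right)} = - \frac{8}{3} + \frac{2 H^{2}}{3}$ ($a{\left(H \right)} = \frac{\left(H^{2} + H H\right) - 8}{3} = \frac{\left(H^{2} + H^{2}\right) - 8}{3} = \frac{2 H^{2} - 8}{3} = \frac{-8 + 2 H^{2}}{3} = - \frac{8}{3} + \frac{2 H^{2}}{3}$)
$l{\left(12,13 \right)} k{\left(-1 \right)} + a{\left(1 \right)} = 12 \left(1 + 13\right) \left(-1\right) - \left(\frac{8}{3} - \frac{2 \cdot 1^{2}}{3}\right) = 12 \cdot 14 \left(-1\right) + \left(- \frac{8}{3} + \frac{2}{3} \cdot 1\right) = 168 \left(-1\right) + \left(- \frac{8}{3} + \frac{2}{3}\right) = -168 - 2 = -170$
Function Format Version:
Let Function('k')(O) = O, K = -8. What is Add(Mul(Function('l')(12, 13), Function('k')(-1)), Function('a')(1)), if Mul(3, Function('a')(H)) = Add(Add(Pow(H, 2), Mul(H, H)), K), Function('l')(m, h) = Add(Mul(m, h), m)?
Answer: -170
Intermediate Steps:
Function('l')(m, h) = Add(m, Mul(h, m)) (Function('l')(m, h) = Add(Mul(h, m), m) = Add(m, Mul(h, m)))
Function('a')(H) = Add(Rational(-8, 3), Mul(Rational(2, 3), Pow(H, 2))) (Function('a')(H) = Mul(Rational(1, 3), Add(Add(Pow(H, 2), Mul(H, H)), -8)) = Mul(Rational(1, 3), Add(Add(Pow(H, 2), Pow(H, 2)), -8)) = Mul(Rational(1, 3), Add(Mul(2, Pow(H, 2)), -8)) = Mul(Rational(1, 3), Add(-8, Mul(2, Pow(H, 2)))) = Add(Rational(-8, 3), Mul(Rational(2, 3), Pow(H, 2))))
Add(Mul(Function('l')(12, 13), Function('k')(-1)), Function('a')(1)) = Add(Mul(Mul(12, Add(1, 13)), -1), Add(Rational(-8, 3), Mul(Rational(2, 3), Pow(1, 2)))) = Add(Mul(Mul(12, 14), -1), Add(Rational(-8, 3), Mul(Rational(2, 3), 1))) = Add(Mul(168, -1), Add(Rational(-8, 3), Rational(2, 3))) = Add(-168, -2) = -170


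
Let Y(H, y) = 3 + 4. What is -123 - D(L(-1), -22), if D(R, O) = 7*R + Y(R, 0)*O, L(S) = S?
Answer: 38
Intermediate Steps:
Y(H, y) = 7
D(R, O) = 7*O + 7*R (D(R, O) = 7*R + 7*O = 7*O + 7*R)
-123 - D(L(-1), -22) = -123 - (7*(-22) + 7*(-1)) = -123 - (-154 - 7) = -123 - 1*(-161) = -123 + 161 = 38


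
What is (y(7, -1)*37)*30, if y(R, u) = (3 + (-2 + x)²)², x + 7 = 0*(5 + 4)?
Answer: 7832160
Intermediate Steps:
x = -7 (x = -7 + 0*(5 + 4) = -7 + 0*9 = -7 + 0 = -7)
y(R, u) = 7056 (y(R, u) = (3 + (-2 - 7)²)² = (3 + (-9)²)² = (3 + 81)² = 84² = 7056)
(y(7, -1)*37)*30 = (7056*37)*30 = 261072*30 = 7832160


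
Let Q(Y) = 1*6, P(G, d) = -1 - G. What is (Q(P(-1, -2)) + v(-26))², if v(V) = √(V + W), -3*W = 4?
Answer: (18 + I*√246)²/9 ≈ 8.6667 + 62.738*I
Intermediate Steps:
W = -4/3 (W = -⅓*4 = -4/3 ≈ -1.3333)
Q(Y) = 6
v(V) = √(-4/3 + V) (v(V) = √(V - 4/3) = √(-4/3 + V))
(Q(P(-1, -2)) + v(-26))² = (6 + √(-12 + 9*(-26))/3)² = (6 + √(-12 - 234)/3)² = (6 + √(-246)/3)² = (6 + (I*√246)/3)² = (6 + I*√246/3)²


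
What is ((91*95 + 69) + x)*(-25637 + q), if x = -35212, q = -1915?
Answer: 730072896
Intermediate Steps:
((91*95 + 69) + x)*(-25637 + q) = ((91*95 + 69) - 35212)*(-25637 - 1915) = ((8645 + 69) - 35212)*(-27552) = (8714 - 35212)*(-27552) = -26498*(-27552) = 730072896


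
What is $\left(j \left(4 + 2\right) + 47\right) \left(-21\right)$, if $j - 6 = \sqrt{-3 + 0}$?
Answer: $-1743 - 126 i \sqrt{3} \approx -1743.0 - 218.24 i$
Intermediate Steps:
$j = 6 + i \sqrt{3}$ ($j = 6 + \sqrt{-3 + 0} = 6 + \sqrt{-3} = 6 + i \sqrt{3} \approx 6.0 + 1.732 i$)
$\left(j \left(4 + 2\right) + 47\right) \left(-21\right) = \left(\left(6 + i \sqrt{3}\right) \left(4 + 2\right) + 47\right) \left(-21\right) = \left(\left(6 + i \sqrt{3}\right) 6 + 47\right) \left(-21\right) = \left(\left(36 + 6 i \sqrt{3}\right) + 47\right) \left(-21\right) = \left(83 + 6 i \sqrt{3}\right) \left(-21\right) = -1743 - 126 i \sqrt{3}$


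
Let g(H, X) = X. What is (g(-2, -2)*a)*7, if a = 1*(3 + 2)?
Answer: -70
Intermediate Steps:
a = 5 (a = 1*5 = 5)
(g(-2, -2)*a)*7 = -2*5*7 = -10*7 = -70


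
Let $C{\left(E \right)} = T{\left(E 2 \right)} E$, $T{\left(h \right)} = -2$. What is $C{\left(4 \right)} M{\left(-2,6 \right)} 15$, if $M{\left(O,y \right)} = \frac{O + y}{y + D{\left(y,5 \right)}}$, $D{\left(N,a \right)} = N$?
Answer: $-40$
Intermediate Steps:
$C{\left(E \right)} = - 2 E$
$M{\left(O,y \right)} = \frac{O + y}{2 y}$ ($M{\left(O,y \right)} = \frac{O + y}{y + y} = \frac{O + y}{2 y}$)
$C{\left(4 \right)} M{\left(-2,6 \right)} 15 = \left(-2\right) 4 \frac{-2 + 6}{2 \cdot 6} \cdot 15 = - 8 \cdot \frac{1}{2} \cdot \frac{1}{6} \cdot 4 \cdot 15 = \left(-8\right) \frac{1}{3} \cdot 15 = \left(- \frac{8}{3}\right) 15 = -40$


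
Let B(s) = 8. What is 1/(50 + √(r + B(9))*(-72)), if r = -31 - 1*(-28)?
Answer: -5/2342 - 18*√5/5855 ≈ -0.0090093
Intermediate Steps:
r = -3 (r = -31 + 28 = -3)
1/(50 + √(r + B(9))*(-72)) = 1/(50 + √(-3 + 8)*(-72)) = 1/(50 + √5*(-72)) = 1/(50 - 72*√5)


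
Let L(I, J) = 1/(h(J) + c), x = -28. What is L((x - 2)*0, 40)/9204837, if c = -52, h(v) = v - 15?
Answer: -1/248530599 ≈ -4.0236e-9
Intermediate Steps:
h(v) = -15 + v
L(I, J) = 1/(-67 + J) (L(I, J) = 1/((-15 + J) - 52) = 1/(-67 + J))
L((x - 2)*0, 40)/9204837 = 1/((-67 + 40)*9204837) = (1/9204837)/(-27) = -1/27*1/9204837 = -1/248530599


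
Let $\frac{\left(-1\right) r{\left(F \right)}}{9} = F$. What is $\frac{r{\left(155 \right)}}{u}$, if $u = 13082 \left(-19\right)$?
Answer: $\frac{45}{8018} \approx 0.0056124$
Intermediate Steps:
$r{\left(F \right)} = - 9 F$
$u = -248558$
$\frac{r{\left(155 \right)}}{u} = \frac{\left(-9\right) 155}{-248558} = \left(-1395\right) \left(- \frac{1}{248558}\right) = \frac{45}{8018}$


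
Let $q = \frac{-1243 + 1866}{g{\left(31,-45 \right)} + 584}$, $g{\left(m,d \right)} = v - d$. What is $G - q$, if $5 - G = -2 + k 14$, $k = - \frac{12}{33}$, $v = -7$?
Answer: $\frac{75873}{6842} \approx 11.089$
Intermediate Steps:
$g{\left(m,d \right)} = -7 - d$
$k = - \frac{4}{11}$ ($k = \left(-12\right) \frac{1}{33} = - \frac{4}{11} \approx -0.36364$)
$G = \frac{133}{11}$ ($G = 5 - \left(-2 - \frac{56}{11}\right) = 5 - - \frac{78}{11} = 5 + \frac{78}{11} = \frac{133}{11} \approx 12.091$)
$q = \frac{623}{622}$ ($q = \frac{-1243 + 1866}{\left(-7 - -45\right) + 584} = \frac{623}{\left(-7 + 45\right) + 584} = \frac{623}{38 + 584} = \frac{623}{622} \approx 1.0016$)
$G - q = \frac{133}{11} - \frac{623}{622} = \frac{75873}{6842}$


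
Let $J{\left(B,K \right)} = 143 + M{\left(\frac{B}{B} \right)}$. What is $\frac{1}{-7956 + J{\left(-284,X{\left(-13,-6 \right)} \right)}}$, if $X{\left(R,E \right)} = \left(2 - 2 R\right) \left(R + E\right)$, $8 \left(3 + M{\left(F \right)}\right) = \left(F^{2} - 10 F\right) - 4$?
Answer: $- \frac{8}{62541} \approx -0.00012792$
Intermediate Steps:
$M{\left(F \right)} = - \frac{7}{2} - \frac{5 F}{4} + \frac{F^{2}}{8}$ ($M{\left(F \right)} = -3 + \frac{\left(F^{2} - 10 F\right) - 4}{8} = -3 + \frac{-4 + F^{2} - 10 F}{8} = -3 - \left(\frac{1}{2} - \frac{F^{2}}{8} + \frac{5 F}{4}\right) = - \frac{7}{2} - \frac{5 F}{4} + \frac{F^{2}}{8}$)
$X{\left(R,E \right)} = \left(2 - 2 R\right) \left(E + R\right)$
$J{\left(B,K \right)} = \frac{1107}{8}$ ($J{\left(B,K \right)} = 143 - \left(\frac{7}{2} - \frac{1}{8} + \frac{5 B}{4 B}\right) = 143 - \left(\frac{19}{4} - \frac{1}{8}\right) = 143 - \frac{37}{8} = \frac{1107}{8}$)
$\frac{1}{-7956 + J{\left(-284,X{\left(-13,-6 \right)} \right)}} = \frac{1}{-7956 + \frac{1107}{8}} = \frac{1}{- \frac{62541}{8}} = - \frac{8}{62541}$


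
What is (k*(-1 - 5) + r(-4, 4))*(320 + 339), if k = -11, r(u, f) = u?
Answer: 40858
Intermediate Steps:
(k*(-1 - 5) + r(-4, 4))*(320 + 339) = (-11*(-1 - 5) - 4)*(320 + 339) = (-11*(-6) - 4)*659 = (66 - 4)*659 = 62*659 = 40858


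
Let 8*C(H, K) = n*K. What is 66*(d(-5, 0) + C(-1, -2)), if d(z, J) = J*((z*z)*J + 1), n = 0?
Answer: 0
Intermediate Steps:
C(H, K) = 0 (C(H, K) = (0*K)/8 = (⅛)*0 = 0)
d(z, J) = J*(1 + J*z²) (d(z, J) = J*(z²*J + 1) = J*(J*z² + 1) = J*(1 + J*z²))
66*(d(-5, 0) + C(-1, -2)) = 66*(0*(1 + 0*(-5)²) + 0) = 66*(0*(1 + 0*25) + 0) = 66*(0*(1 + 0) + 0) = 66*(0*1 + 0) = 66*(0 + 0) = 66*0 = 0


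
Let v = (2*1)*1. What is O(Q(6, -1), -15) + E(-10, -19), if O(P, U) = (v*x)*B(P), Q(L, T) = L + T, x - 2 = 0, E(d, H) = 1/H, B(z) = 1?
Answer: 75/19 ≈ 3.9474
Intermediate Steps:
v = 2 (v = 2*1 = 2)
x = 2 (x = 2 + 0 = 2)
O(P, U) = 4 (O(P, U) = (2*2)*1 = 4*1 = 4)
O(Q(6, -1), -15) + E(-10, -19) = 4 + 1/(-19) = 4 - 1/19 = 75/19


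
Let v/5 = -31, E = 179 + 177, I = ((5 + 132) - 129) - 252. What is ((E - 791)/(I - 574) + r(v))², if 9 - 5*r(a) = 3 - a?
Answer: 14329765849/16728100 ≈ 856.63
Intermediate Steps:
I = -244 (I = (137 - 129) - 252 = 8 - 252 = -244)
E = 356
v = -155 (v = 5*(-31) = -155)
r(a) = 6/5 + a/5 (r(a) = 9/5 - (3 - a)/5 = 9/5 + (-⅗ + a/5) = 6/5 + a/5)
((E - 791)/(I - 574) + r(v))² = ((356 - 791)/(-244 - 574) + (6/5 + (⅕)*(-155)))² = (-435/(-818) + (6/5 - 31))² = (-435*(-1/818) - 149/5)² = (435/818 - 149/5)² = (-119707/4090)² = 14329765849/16728100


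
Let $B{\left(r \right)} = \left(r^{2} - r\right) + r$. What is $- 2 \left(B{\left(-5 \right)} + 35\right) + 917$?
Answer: $797$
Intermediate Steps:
$B{\left(r \right)} = r^{2}$
$- 2 \left(B{\left(-5 \right)} + 35\right) + 917 = - 2 \left(\left(-5\right)^{2} + 35\right) + 917 = - 2 \left(25 + 35\right) + 917 = \left(-2\right) 60 + 917 = -120 + 917 = 797$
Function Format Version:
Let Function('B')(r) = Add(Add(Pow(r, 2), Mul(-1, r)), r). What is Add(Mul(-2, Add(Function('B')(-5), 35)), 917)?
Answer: 797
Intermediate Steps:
Function('B')(r) = Pow(r, 2)
Add(Mul(-2, Add(Function('B')(-5), 35)), 917) = Add(Mul(-2, Add(Pow(-5, 2), 35)), 917) = Add(Mul(-2, Add(25, 35)), 917) = Add(Mul(-2, 60), 917) = Add(-120, 917) = 797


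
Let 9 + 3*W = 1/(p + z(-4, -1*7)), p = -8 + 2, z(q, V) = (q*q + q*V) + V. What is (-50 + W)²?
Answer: 24285184/8649 ≈ 2807.9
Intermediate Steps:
z(q, V) = V + q² + V*q (z(q, V) = (q² + V*q) + V = V + q² + V*q)
p = -6
W = -278/93 (W = -3 + 1/(3*(-6 + (-1*7 + (-4)² - 1*7*(-4)))) = -3 + 1/(3*(-6 + (-7 + 16 - 7*(-4)))) = -3 + 1/(3*(-6 + (-7 + 16 + 28))) = -3 + 1/(3*(-6 + 37)) = -3 + (⅓)/31 = -3 + (⅓)*(1/31) = -3 + 1/93 = -278/93 ≈ -2.9892)
(-50 + W)² = (-50 - 278/93)² = (-4928/93)² = 24285184/8649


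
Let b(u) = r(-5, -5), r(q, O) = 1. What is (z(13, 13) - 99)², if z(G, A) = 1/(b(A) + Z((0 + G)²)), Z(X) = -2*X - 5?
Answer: 1146431881/116964 ≈ 9801.6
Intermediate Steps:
b(u) = 1
Z(X) = -5 - 2*X
z(G, A) = 1/(-4 - 2*G²) (z(G, A) = 1/(1 + (-5 - 2*(0 + G)²)) = 1/(1 + (-5 - 2*G²)) = 1/(-4 - 2*G²))
(z(13, 13) - 99)² = (-1/(4 + 2*13²) - 99)² = (-1/(4 + 2*169) - 99)² = (-1/(4 + 338) - 99)² = (-1/342 - 99)² = (-33859/342)² = 1146431881/116964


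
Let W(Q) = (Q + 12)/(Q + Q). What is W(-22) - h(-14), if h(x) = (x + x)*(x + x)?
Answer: -17243/22 ≈ -783.77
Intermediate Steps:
W(Q) = (12 + Q)/(2*Q) (W(Q) = (12 + Q)/((2*Q)) = (12 + Q)*(1/(2*Q)) = (12 + Q)/(2*Q))
h(x) = 4*x**2 (h(x) = (2*x)*(2*x) = 4*x**2)
W(-22) - h(-14) = (1/2)*(12 - 22)/(-22) - 4*(-14)**2 = (1/2)*(-1/22)*(-10) - 4*196 = 5/22 - 1*784 = 5/22 - 784 = -17243/22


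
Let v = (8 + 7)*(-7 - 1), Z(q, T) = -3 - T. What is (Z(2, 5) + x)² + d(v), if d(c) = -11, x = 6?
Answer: -7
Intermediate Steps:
v = -120 (v = 15*(-8) = -120)
(Z(2, 5) + x)² + d(v) = ((-3 - 1*5) + 6)² - 11 = ((-3 - 5) + 6)² - 11 = (-8 + 6)² - 11 = (-2)² - 11 = 4 - 11 = -7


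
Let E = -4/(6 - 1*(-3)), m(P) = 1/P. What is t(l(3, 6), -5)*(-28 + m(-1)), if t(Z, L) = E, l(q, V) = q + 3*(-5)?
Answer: 116/9 ≈ 12.889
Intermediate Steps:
m(P) = 1/P
E = -4/9 (E = -4/(6 + 3) = -4/9 ≈ -0.44444)
l(q, V) = -15 + q (l(q, V) = q - 15 = -15 + q)
t(Z, L) = -4/9
t(l(3, 6), -5)*(-28 + m(-1)) = -4*(-28 + 1/(-1))/9 = -4*(-28 - 1)/9 = -4/9*(-29) = 116/9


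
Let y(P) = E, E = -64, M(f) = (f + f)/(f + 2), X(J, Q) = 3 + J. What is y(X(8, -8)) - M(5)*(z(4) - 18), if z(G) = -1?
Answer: -258/7 ≈ -36.857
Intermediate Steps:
M(f) = 2*f/(2 + f) (M(f) = (2*f)/(2 + f) = 2*f/(2 + f))
y(P) = -64
y(X(8, -8)) - M(5)*(z(4) - 18) = -64 - 2*5/(2 + 5)*(-1 - 18) = -64 - 2*5/7*(-19) = -64 - 2*5*(1/7)*(-19) = -64 - 10*(-19)/7 = -64 - 1*(-190/7) = -64 + 190/7 = -258/7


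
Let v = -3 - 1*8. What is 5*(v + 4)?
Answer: -35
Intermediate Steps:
v = -11 (v = -3 - 8 = -11)
5*(v + 4) = 5*(-11 + 4) = 5*(-7) = -35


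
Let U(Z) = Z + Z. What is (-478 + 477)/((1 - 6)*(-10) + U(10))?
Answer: -1/70 ≈ -0.014286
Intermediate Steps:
U(Z) = 2*Z
(-478 + 477)/((1 - 6)*(-10) + U(10)) = (-478 + 477)/((1 - 6)*(-10) + 2*10) = -1/(-5*(-10) + 20) = -1/(50 + 20) = -1/70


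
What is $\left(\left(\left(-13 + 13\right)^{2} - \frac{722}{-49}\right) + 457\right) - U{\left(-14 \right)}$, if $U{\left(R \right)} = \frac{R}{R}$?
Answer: $\frac{23066}{49} \approx 470.73$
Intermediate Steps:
$U{\left(R \right)} = 1$
$\left(\left(\left(-13 + 13\right)^{2} - \frac{722}{-49}\right) + 457\right) - U{\left(-14 \right)} = \left(\left(\left(-13 + 13\right)^{2} - \frac{722}{-49}\right) + 457\right) - 1 = \left(\left(0^{2} - - \frac{722}{49}\right) + 457\right) - 1 = \left(\left(0 + \frac{722}{49}\right) + 457\right) - 1 = \left(\frac{722}{49} + 457\right) - 1 = \frac{23115}{49} - 1 = \frac{23066}{49}$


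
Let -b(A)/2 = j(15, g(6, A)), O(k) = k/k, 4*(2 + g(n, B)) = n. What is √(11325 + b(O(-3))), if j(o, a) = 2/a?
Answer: √11333 ≈ 106.46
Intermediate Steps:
g(n, B) = -2 + n/4
O(k) = 1
b(A) = 8 (b(A) = -4/(-2 + (¼)*6) = -4/(-2 + 3/2) = -4/(-½) = -4*(-2) = -2*(-4) = 8)
√(11325 + b(O(-3))) = √(11325 + 8) = √11333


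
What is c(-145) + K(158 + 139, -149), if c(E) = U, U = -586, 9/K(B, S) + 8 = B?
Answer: -169345/289 ≈ -585.97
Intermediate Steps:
K(B, S) = 9/(-8 + B)
c(E) = -586
c(-145) + K(158 + 139, -149) = -586 + 9/(-8 + (158 + 139)) = -586 + 9/(-8 + 297) = -586 + 9/289 = -169345/289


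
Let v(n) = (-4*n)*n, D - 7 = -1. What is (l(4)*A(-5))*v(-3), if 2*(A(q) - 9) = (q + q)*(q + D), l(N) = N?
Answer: -576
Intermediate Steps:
D = 6 (D = 7 - 1 = 6)
v(n) = -4*n**2
A(q) = 9 + q*(6 + q) (A(q) = 9 + ((q + q)*(q + 6))/2 = 9 + ((2*q)*(6 + q))/2 = 9 + (2*q*(6 + q))/2 = 9 + q*(6 + q))
(l(4)*A(-5))*v(-3) = (4*(9 + (-5)**2 + 6*(-5)))*(-4*(-3)**2) = (4*(9 + 25 - 30))*(-4*9) = (4*4)*(-36) = 16*(-36) = -576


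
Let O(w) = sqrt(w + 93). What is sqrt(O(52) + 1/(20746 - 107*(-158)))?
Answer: sqrt(9413 + 354418276*sqrt(145))/18826 ≈ 3.4701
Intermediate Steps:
O(w) = sqrt(93 + w)
sqrt(O(52) + 1/(20746 - 107*(-158))) = sqrt(sqrt(93 + 52) + 1/(20746 - 107*(-158))) = sqrt(sqrt(145) + 1/(20746 + 16906)) = sqrt(sqrt(145) + 1/37652) = sqrt(1/37652 + sqrt(145))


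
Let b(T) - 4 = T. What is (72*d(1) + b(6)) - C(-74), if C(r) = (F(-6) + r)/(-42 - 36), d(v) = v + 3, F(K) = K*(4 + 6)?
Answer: 11555/39 ≈ 296.28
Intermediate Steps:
b(T) = 4 + T
F(K) = 10*K (F(K) = K*10 = 10*K)
d(v) = 3 + v
C(r) = 10/13 - r/78 (C(r) = (10*(-6) + r)/(-42 - 36) = (-60 + r)/(-78) = (-60 + r)*(-1/78) = 10/13 - r/78)
(72*d(1) + b(6)) - C(-74) = (72*(3 + 1) + (4 + 6)) - (10/13 - 1/78*(-74)) = (72*4 + 10) - (10/13 + 37/39) = (288 + 10) - 1*67/39 = 298 - 67/39 = 11555/39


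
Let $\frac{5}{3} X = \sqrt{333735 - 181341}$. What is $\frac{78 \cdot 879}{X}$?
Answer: $\frac{19045 \sqrt{152394}}{25399} \approx 292.72$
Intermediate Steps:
$X = \frac{3 \sqrt{152394}}{5}$ ($X = \frac{3 \sqrt{333735 - 181341}}{5} = \frac{3 \sqrt{152394}}{5} \approx 234.23$)
$\frac{78 \cdot 879}{X} = \frac{78 \cdot 879}{\frac{3}{5} \sqrt{152394}} = 68562 \frac{5 \sqrt{152394}}{457182} = \frac{19045 \sqrt{152394}}{25399}$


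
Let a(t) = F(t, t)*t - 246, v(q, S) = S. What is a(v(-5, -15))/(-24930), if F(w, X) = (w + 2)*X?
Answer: 1057/8310 ≈ 0.12720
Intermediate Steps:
F(w, X) = X*(2 + w) (F(w, X) = (2 + w)*X = X*(2 + w))
a(t) = -246 + t**2*(2 + t) (a(t) = (t*(2 + t))*t - 246 = t**2*(2 + t) - 246 = -246 + t**2*(2 + t))
a(v(-5, -15))/(-24930) = (-246 + (-15)**2*(2 - 15))/(-24930) = (-246 + 225*(-13))*(-1/24930) = (-246 - 2925)*(-1/24930) = -3171*(-1/24930) = 1057/8310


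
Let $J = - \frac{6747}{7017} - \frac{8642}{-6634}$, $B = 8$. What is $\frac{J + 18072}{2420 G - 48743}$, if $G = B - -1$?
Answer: $- \frac{140213590222}{209191437869} \approx -0.67026$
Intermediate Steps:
$G = 9$ ($G = 8 - -1 = 8 + 1 = 9$)
$J = \frac{2646886}{7758463}$ ($J = \left(-6747\right) \frac{1}{7017} - - \frac{4321}{3317} = - \frac{2249}{2339} + \frac{4321}{3317} = \frac{2646886}{7758463} \approx 0.34116$)
$\frac{J + 18072}{2420 G - 48743} = \frac{\frac{2646886}{7758463} + 18072}{2420 \cdot 9 - 48743} = \frac{140213590222}{7758463 \left(21780 - 48743\right)} = \frac{140213590222}{7758463 \left(-26963\right)} = \frac{140213590222}{7758463} \left(- \frac{1}{26963}\right) = - \frac{140213590222}{209191437869}$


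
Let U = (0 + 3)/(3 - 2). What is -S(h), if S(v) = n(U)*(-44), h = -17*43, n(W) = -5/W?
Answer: -220/3 ≈ -73.333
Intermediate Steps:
U = 3 (U = 3/1 = 3*1 = 3)
h = -731
S(v) = 220/3 (S(v) = -5/3*(-44) = 220/3)
-S(h) = -1*220/3 = -220/3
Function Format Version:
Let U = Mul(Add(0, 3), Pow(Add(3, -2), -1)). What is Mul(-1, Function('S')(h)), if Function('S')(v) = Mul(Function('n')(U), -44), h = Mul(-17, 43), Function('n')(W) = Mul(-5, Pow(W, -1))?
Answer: Rational(-220, 3) ≈ -73.333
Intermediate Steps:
U = 3 (U = Mul(3, Pow(1, -1)) = Mul(3, 1) = 3)
h = -731
Function('S')(v) = Rational(220, 3) (Function('S')(v) = Mul(Mul(-5, Pow(3, -1)), -44) = Mul(Mul(-5, Rational(1, 3)), -44) = Mul(Rational(-5, 3), -44) = Rational(220, 3))
Mul(-1, Function('S')(h)) = Mul(-1, Rational(220, 3)) = Rational(-220, 3)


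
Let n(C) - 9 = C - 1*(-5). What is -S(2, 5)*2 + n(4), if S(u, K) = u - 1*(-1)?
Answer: 12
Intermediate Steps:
S(u, K) = 1 + u (S(u, K) = u + 1 = 1 + u)
n(C) = 14 + C (n(C) = 9 + (C - 1*(-5)) = 9 + (C + 5) = 9 + (5 + C) = 14 + C)
-S(2, 5)*2 + n(4) = -(1 + 2)*2 + (14 + 4) = -1*3*2 + 18 = -3*2 + 18 = -6 + 18 = 12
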